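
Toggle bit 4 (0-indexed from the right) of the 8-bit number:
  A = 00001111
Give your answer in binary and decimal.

Mask = 1 << 4 = 00010000
Bit 4 of A is 0; XOR with the mask flips it to 1.
  00001111
^ 00010000
----------
  00011111

Answer: 00011111 (31)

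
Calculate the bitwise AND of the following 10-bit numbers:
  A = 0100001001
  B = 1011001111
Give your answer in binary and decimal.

Apply & to each column (1 only where both bits are 1):
  0100001001
& 1011001111
------------
  0000001001

Answer: 0000001001 (9)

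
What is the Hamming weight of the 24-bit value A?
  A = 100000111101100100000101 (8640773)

100000111101100100000101
1-bits at positions (from bit 0 = LSB): 0, 2, 8, 11, 12, 14, 15, 16, 17, 23
Count = 10

Answer: 10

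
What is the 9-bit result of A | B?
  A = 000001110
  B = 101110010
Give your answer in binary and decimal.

Apply | to each column (1 where either bit is 1):
  000001110
| 101110010
-----------
  101111110

Answer: 101111110 (382)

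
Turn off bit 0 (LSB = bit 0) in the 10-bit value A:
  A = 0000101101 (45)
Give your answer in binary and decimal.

Mask = ~(1 << 0) = 1111111110
Bit 0 of A is 1, so AND-ing with the mask clears it to 0.
  0000101101
& 1111111110
------------
  0000101100

Answer: 0000101100 (44)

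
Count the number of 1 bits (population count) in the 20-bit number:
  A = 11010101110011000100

11010101110011000100
1-bits at positions (from bit 0 = LSB): 2, 6, 7, 10, 11, 12, 14, 16, 18, 19
Count = 10

Answer: 10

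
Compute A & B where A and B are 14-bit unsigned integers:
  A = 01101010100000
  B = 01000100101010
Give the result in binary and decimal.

Apply & to each column (1 only where both bits are 1):
  01101010100000
& 01000100101010
----------------
  01000000100000

Answer: 01000000100000 (4128)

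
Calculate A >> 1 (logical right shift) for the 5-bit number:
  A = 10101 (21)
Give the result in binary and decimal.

Logical shift right by 1: drop the bottom 1 bit(s), prepend 1 zero(s) on the left.
  10101  ->  keep [1010], discard [1], prepend 0
= 01010

Answer: 01010 (10)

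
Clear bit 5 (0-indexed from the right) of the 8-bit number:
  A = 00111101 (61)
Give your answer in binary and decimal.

Mask = ~(1 << 5) = 11011111
Bit 5 of A is 1, so AND-ing with the mask clears it to 0.
  00111101
& 11011111
----------
  00011101

Answer: 00011101 (29)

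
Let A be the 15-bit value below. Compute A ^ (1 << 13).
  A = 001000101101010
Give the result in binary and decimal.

Mask = 1 << 13 = 010000000000000
Bit 13 of A is 0; XOR with the mask flips it to 1.
  001000101101010
^ 010000000000000
-----------------
  011000101101010

Answer: 011000101101010 (12650)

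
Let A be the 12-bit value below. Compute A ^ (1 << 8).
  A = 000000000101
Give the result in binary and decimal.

Mask = 1 << 8 = 000100000000
Bit 8 of A is 0; XOR with the mask flips it to 1.
  000000000101
^ 000100000000
--------------
  000100000101

Answer: 000100000101 (261)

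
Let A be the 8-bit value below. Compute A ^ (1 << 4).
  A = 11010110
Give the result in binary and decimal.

Mask = 1 << 4 = 00010000
Bit 4 of A is 1; XOR with the mask flips it to 0.
  11010110
^ 00010000
----------
  11000110

Answer: 11000110 (198)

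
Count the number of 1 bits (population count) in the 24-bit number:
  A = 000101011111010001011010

000101011111010001011010
1-bits at positions (from bit 0 = LSB): 1, 3, 4, 6, 10, 12, 13, 14, 15, 16, 18, 20
Count = 12

Answer: 12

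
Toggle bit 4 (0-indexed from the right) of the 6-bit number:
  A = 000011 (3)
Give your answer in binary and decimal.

Mask = 1 << 4 = 010000
Bit 4 of A is 0; XOR with the mask flips it to 1.
  000011
^ 010000
--------
  010011

Answer: 010011 (19)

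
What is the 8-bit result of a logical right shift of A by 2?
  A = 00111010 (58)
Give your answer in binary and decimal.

Logical shift right by 2: drop the bottom 2 bit(s), prepend 2 zero(s) on the left.
  00111010  ->  keep [001110], discard [10], prepend 00
= 00001110

Answer: 00001110 (14)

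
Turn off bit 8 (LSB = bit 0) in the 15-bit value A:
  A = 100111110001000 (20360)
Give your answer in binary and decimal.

Mask = ~(1 << 8) = 111111011111111
Bit 8 of A is 1, so AND-ing with the mask clears it to 0.
  100111110001000
& 111111011111111
-----------------
  100111010001000

Answer: 100111010001000 (20104)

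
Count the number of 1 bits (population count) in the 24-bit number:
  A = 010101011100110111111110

010101011100110111111110
1-bits at positions (from bit 0 = LSB): 1, 2, 3, 4, 5, 6, 7, 8, 10, 11, 14, 15, 16, 18, 20, 22
Count = 16

Answer: 16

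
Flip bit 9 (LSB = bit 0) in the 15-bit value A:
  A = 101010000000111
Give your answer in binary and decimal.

Mask = 1 << 9 = 000001000000000
Bit 9 of A is 0; XOR with the mask flips it to 1.
  101010000000111
^ 000001000000000
-----------------
  101011000000111

Answer: 101011000000111 (22023)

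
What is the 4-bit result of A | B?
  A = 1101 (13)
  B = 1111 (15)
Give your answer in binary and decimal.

Apply | to each column (1 where either bit is 1):
  1101
| 1111
------
  1111

Answer: 1111 (15)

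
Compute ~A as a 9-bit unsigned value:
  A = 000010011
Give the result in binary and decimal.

Flip each bit (0->1, 1->0):
  000010011
  111101100

Answer: 111101100 (492)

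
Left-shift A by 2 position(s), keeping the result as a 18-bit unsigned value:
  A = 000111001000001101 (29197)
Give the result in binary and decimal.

Shift left by 2: drop the top 2 bit(s), append 2 zero(s) on the right.
  000111001000001101  ->  discard [00], keep [0111001000001101], append 00
= 011100100000110100

Answer: 011100100000110100 (116788)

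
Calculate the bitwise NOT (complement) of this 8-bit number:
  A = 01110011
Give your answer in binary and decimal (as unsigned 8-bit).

Flip each bit (0->1, 1->0):
  01110011
  10001100

Answer: 10001100 (140)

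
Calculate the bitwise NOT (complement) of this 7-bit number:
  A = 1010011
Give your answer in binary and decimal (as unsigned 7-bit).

Flip each bit (0->1, 1->0):
  1010011
  0101100

Answer: 0101100 (44)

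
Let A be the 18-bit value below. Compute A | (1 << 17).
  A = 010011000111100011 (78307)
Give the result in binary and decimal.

Mask = 1 << 17 = 100000000000000000
Bit 17 of A is 0, so OR-ing with the mask flips it to 1.
  010011000111100011
| 100000000000000000
--------------------
  110011000111100011

Answer: 110011000111100011 (209379)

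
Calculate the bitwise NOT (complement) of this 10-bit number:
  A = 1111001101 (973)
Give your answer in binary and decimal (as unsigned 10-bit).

Flip each bit (0->1, 1->0):
  1111001101
  0000110010

Answer: 0000110010 (50)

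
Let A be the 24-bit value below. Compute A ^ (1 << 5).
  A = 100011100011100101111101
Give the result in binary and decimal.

Mask = 1 << 5 = 000000000000000000100000
Bit 5 of A is 1; XOR with the mask flips it to 0.
  100011100011100101111101
^ 000000000000000000100000
--------------------------
  100011100011100101011101

Answer: 100011100011100101011101 (9320797)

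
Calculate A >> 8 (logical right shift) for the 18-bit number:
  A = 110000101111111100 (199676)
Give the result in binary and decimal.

Logical shift right by 8: drop the bottom 8 bit(s), prepend 8 zero(s) on the left.
  110000101111111100  ->  keep [1100001011], discard [11111100], prepend 00000000
= 000000001100001011

Answer: 000000001100001011 (779)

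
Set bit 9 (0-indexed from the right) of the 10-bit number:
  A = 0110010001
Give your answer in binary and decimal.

Mask = 1 << 9 = 1000000000
Bit 9 of A is 0, so OR-ing with the mask flips it to 1.
  0110010001
| 1000000000
------------
  1110010001

Answer: 1110010001 (913)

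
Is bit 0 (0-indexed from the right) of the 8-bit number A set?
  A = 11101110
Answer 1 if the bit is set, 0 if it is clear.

Bit 0 is the 1st from the right.
  11101110
         ^
That bit is 0.

Answer: 0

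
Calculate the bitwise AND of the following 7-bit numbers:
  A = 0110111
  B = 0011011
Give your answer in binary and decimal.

Apply & to each column (1 only where both bits are 1):
  0110111
& 0011011
---------
  0010011

Answer: 0010011 (19)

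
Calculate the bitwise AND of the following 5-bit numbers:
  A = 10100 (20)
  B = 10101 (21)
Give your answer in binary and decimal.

Apply & to each column (1 only where both bits are 1):
  10100
& 10101
-------
  10100

Answer: 10100 (20)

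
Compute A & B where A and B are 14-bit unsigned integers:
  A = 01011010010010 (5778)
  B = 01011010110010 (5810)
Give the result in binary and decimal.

Apply & to each column (1 only where both bits are 1):
  01011010010010
& 01011010110010
----------------
  01011010010010

Answer: 01011010010010 (5778)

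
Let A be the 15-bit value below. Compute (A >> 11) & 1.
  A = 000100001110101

Bit 11 is the 12th from the right.
  000100001110101
     ^
That bit is 1.

Answer: 1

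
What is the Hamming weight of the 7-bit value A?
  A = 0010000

0010000
1-bits at positions (from bit 0 = LSB): 4
Count = 1

Answer: 1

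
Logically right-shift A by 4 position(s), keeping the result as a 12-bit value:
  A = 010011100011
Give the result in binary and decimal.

Logical shift right by 4: drop the bottom 4 bit(s), prepend 4 zero(s) on the left.
  010011100011  ->  keep [01001110], discard [0011], prepend 0000
= 000001001110

Answer: 000001001110 (78)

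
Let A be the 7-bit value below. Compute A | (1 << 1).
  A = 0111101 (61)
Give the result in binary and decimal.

Mask = 1 << 1 = 0000010
Bit 1 of A is 0, so OR-ing with the mask flips it to 1.
  0111101
| 0000010
---------
  0111111

Answer: 0111111 (63)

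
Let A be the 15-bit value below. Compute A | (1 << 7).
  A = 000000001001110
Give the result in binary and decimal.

Mask = 1 << 7 = 000000010000000
Bit 7 of A is 0, so OR-ing with the mask flips it to 1.
  000000001001110
| 000000010000000
-----------------
  000000011001110

Answer: 000000011001110 (206)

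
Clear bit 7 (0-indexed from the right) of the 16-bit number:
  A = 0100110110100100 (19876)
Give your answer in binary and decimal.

Mask = ~(1 << 7) = 1111111101111111
Bit 7 of A is 1, so AND-ing with the mask clears it to 0.
  0100110110100100
& 1111111101111111
------------------
  0100110100100100

Answer: 0100110100100100 (19748)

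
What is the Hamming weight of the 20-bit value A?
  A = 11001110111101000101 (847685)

11001110111101000101
1-bits at positions (from bit 0 = LSB): 0, 2, 6, 8, 9, 10, 11, 13, 14, 15, 18, 19
Count = 12

Answer: 12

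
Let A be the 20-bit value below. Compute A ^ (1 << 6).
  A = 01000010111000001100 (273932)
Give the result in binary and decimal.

Mask = 1 << 6 = 00000000000001000000
Bit 6 of A is 0; XOR with the mask flips it to 1.
  01000010111000001100
^ 00000000000001000000
----------------------
  01000010111001001100

Answer: 01000010111001001100 (273996)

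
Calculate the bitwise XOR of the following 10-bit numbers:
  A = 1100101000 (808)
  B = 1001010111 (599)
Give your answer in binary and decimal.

Apply ^ to each column (1 where bits differ):
  1100101000
^ 1001010111
------------
  0101111111

Answer: 0101111111 (383)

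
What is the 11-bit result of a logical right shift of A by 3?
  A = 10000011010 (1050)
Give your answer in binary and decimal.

Logical shift right by 3: drop the bottom 3 bit(s), prepend 3 zero(s) on the left.
  10000011010  ->  keep [10000011], discard [010], prepend 000
= 00010000011

Answer: 00010000011 (131)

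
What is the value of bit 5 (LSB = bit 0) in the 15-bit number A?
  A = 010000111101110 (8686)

Bit 5 is the 6th from the right.
  010000111101110
           ^
That bit is 1.

Answer: 1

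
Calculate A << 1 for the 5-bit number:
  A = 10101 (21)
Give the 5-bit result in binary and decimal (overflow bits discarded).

Shift left by 1: drop the top 1 bit(s), append 1 zero(s) on the right.
  10101  ->  discard [1], keep [0101], append 0
= 01010

Answer: 01010 (10)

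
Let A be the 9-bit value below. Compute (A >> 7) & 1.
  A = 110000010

Bit 7 is the 8th from the right.
  110000010
   ^
That bit is 1.

Answer: 1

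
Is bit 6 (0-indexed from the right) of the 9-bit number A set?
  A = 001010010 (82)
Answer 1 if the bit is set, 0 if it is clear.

Bit 6 is the 7th from the right.
  001010010
    ^
That bit is 1.

Answer: 1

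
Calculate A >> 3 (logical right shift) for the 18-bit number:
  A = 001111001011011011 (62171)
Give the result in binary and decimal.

Logical shift right by 3: drop the bottom 3 bit(s), prepend 3 zero(s) on the left.
  001111001011011011  ->  keep [001111001011011], discard [011], prepend 000
= 000001111001011011

Answer: 000001111001011011 (7771)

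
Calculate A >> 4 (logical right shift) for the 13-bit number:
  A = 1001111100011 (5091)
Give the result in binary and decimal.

Logical shift right by 4: drop the bottom 4 bit(s), prepend 4 zero(s) on the left.
  1001111100011  ->  keep [100111110], discard [0011], prepend 0000
= 0000100111110

Answer: 0000100111110 (318)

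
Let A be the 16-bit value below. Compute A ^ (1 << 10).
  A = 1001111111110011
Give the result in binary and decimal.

Mask = 1 << 10 = 0000010000000000
Bit 10 of A is 1; XOR with the mask flips it to 0.
  1001111111110011
^ 0000010000000000
------------------
  1001101111110011

Answer: 1001101111110011 (39923)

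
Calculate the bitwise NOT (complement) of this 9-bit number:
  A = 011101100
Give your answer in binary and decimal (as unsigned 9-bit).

Flip each bit (0->1, 1->0):
  011101100
  100010011

Answer: 100010011 (275)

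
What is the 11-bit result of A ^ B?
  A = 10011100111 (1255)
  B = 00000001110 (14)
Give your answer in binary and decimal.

Apply ^ to each column (1 where bits differ):
  10011100111
^ 00000001110
-------------
  10011101001

Answer: 10011101001 (1257)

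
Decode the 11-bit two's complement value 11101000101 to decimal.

MSB is 1, so the value is negative. Find the magnitude:
1. Invert bits:  00010111010
2. Add 1:        00010111011  = 187
3. Apply sign:   -187

Answer: -187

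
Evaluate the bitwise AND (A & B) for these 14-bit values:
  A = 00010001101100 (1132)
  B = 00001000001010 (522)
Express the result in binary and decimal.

Apply & to each column (1 only where both bits are 1):
  00010001101100
& 00001000001010
----------------
  00000000001000

Answer: 00000000001000 (8)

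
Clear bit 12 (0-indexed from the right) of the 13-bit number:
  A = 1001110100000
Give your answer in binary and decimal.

Mask = ~(1 << 12) = 0111111111111
Bit 12 of A is 1, so AND-ing with the mask clears it to 0.
  1001110100000
& 0111111111111
---------------
  0001110100000

Answer: 0001110100000 (928)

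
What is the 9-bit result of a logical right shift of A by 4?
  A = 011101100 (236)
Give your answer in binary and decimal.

Logical shift right by 4: drop the bottom 4 bit(s), prepend 4 zero(s) on the left.
  011101100  ->  keep [01110], discard [1100], prepend 0000
= 000001110

Answer: 000001110 (14)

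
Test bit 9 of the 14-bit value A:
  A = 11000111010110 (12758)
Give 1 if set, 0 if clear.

Bit 9 is the 10th from the right.
  11000111010110
      ^
That bit is 0.

Answer: 0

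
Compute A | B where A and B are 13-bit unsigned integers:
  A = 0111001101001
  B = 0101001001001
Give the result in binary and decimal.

Apply | to each column (1 where either bit is 1):
  0111001101001
| 0101001001001
---------------
  0111001101001

Answer: 0111001101001 (3689)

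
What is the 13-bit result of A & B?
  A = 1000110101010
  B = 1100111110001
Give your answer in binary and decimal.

Apply & to each column (1 only where both bits are 1):
  1000110101010
& 1100111110001
---------------
  1000110100000

Answer: 1000110100000 (4512)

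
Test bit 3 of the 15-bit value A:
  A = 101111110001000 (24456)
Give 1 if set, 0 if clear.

Bit 3 is the 4th from the right.
  101111110001000
             ^
That bit is 1.

Answer: 1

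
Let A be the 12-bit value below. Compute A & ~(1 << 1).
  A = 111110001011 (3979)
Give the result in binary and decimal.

Mask = ~(1 << 1) = 111111111101
Bit 1 of A is 1, so AND-ing with the mask clears it to 0.
  111110001011
& 111111111101
--------------
  111110001001

Answer: 111110001001 (3977)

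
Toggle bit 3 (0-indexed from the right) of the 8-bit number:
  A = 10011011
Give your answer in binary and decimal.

Mask = 1 << 3 = 00001000
Bit 3 of A is 1; XOR with the mask flips it to 0.
  10011011
^ 00001000
----------
  10010011

Answer: 10010011 (147)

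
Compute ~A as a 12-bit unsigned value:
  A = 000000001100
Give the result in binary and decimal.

Flip each bit (0->1, 1->0):
  000000001100
  111111110011

Answer: 111111110011 (4083)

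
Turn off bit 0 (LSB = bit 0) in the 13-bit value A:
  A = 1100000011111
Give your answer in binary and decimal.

Mask = ~(1 << 0) = 1111111111110
Bit 0 of A is 1, so AND-ing with the mask clears it to 0.
  1100000011111
& 1111111111110
---------------
  1100000011110

Answer: 1100000011110 (6174)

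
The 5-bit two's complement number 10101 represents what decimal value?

MSB is 1, so the value is negative. Find the magnitude:
1. Invert bits:  01010
2. Add 1:        01011  = 11
3. Apply sign:   -11

Answer: -11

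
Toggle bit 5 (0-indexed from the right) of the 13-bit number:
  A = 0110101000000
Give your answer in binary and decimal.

Mask = 1 << 5 = 0000000100000
Bit 5 of A is 0; XOR with the mask flips it to 1.
  0110101000000
^ 0000000100000
---------------
  0110101100000

Answer: 0110101100000 (3424)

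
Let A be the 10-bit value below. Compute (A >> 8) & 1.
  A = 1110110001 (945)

Bit 8 is the 9th from the right.
  1110110001
   ^
That bit is 1.

Answer: 1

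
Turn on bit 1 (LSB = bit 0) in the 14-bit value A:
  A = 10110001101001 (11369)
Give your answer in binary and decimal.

Mask = 1 << 1 = 00000000000010
Bit 1 of A is 0, so OR-ing with the mask flips it to 1.
  10110001101001
| 00000000000010
----------------
  10110001101011

Answer: 10110001101011 (11371)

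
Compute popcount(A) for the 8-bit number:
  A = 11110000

11110000
1-bits at positions (from bit 0 = LSB): 4, 5, 6, 7
Count = 4

Answer: 4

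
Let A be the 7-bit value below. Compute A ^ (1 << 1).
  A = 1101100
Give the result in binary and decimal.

Mask = 1 << 1 = 0000010
Bit 1 of A is 0; XOR with the mask flips it to 1.
  1101100
^ 0000010
---------
  1101110

Answer: 1101110 (110)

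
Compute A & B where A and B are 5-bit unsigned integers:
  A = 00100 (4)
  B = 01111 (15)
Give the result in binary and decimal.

Apply & to each column (1 only where both bits are 1):
  00100
& 01111
-------
  00100

Answer: 00100 (4)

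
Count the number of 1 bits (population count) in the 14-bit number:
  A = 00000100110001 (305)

00000100110001
1-bits at positions (from bit 0 = LSB): 0, 4, 5, 8
Count = 4

Answer: 4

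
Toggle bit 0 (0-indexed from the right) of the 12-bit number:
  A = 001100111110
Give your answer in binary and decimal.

Mask = 1 << 0 = 000000000001
Bit 0 of A is 0; XOR with the mask flips it to 1.
  001100111110
^ 000000000001
--------------
  001100111111

Answer: 001100111111 (831)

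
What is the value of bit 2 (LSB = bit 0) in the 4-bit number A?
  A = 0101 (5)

Bit 2 is the 3rd from the right.
  0101
   ^
That bit is 1.

Answer: 1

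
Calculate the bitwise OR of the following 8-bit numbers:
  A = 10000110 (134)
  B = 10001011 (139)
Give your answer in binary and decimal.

Apply | to each column (1 where either bit is 1):
  10000110
| 10001011
----------
  10001111

Answer: 10001111 (143)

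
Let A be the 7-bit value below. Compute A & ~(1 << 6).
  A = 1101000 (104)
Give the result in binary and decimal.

Mask = ~(1 << 6) = 0111111
Bit 6 of A is 1, so AND-ing with the mask clears it to 0.
  1101000
& 0111111
---------
  0101000

Answer: 0101000 (40)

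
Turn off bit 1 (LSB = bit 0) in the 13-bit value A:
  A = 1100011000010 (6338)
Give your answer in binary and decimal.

Mask = ~(1 << 1) = 1111111111101
Bit 1 of A is 1, so AND-ing with the mask clears it to 0.
  1100011000010
& 1111111111101
---------------
  1100011000000

Answer: 1100011000000 (6336)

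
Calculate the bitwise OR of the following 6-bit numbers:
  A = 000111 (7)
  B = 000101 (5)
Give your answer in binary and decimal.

Apply | to each column (1 where either bit is 1):
  000111
| 000101
--------
  000111

Answer: 000111 (7)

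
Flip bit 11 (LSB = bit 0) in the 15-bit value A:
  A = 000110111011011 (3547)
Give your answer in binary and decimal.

Mask = 1 << 11 = 000100000000000
Bit 11 of A is 1; XOR with the mask flips it to 0.
  000110111011011
^ 000100000000000
-----------------
  000010111011011

Answer: 000010111011011 (1499)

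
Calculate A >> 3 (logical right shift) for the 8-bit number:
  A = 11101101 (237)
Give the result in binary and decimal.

Logical shift right by 3: drop the bottom 3 bit(s), prepend 3 zero(s) on the left.
  11101101  ->  keep [11101], discard [101], prepend 000
= 00011101

Answer: 00011101 (29)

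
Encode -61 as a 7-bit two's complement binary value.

1. Binary of +61:  0111101
2. Invert bits:     1000010
3. Add 1:           1000011

Answer: 1000011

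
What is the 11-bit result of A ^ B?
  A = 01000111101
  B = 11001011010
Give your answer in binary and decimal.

Apply ^ to each column (1 where bits differ):
  01000111101
^ 11001011010
-------------
  10001100111

Answer: 10001100111 (1127)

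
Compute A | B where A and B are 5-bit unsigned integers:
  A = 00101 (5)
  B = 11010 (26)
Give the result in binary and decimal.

Apply | to each column (1 where either bit is 1):
  00101
| 11010
-------
  11111

Answer: 11111 (31)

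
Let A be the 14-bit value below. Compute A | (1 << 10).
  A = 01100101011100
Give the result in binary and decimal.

Mask = 1 << 10 = 00010000000000
Bit 10 of A is 0, so OR-ing with the mask flips it to 1.
  01100101011100
| 00010000000000
----------------
  01110101011100

Answer: 01110101011100 (7516)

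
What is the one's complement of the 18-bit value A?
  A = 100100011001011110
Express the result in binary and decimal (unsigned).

Flip each bit (0->1, 1->0):
  100100011001011110
  011011100110100001

Answer: 011011100110100001 (113057)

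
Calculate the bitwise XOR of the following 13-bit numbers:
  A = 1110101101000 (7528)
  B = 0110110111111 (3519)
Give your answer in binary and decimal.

Apply ^ to each column (1 where bits differ):
  1110101101000
^ 0110110111111
---------------
  1000011010111

Answer: 1000011010111 (4311)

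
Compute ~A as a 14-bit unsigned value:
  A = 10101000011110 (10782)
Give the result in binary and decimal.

Flip each bit (0->1, 1->0):
  10101000011110
  01010111100001

Answer: 01010111100001 (5601)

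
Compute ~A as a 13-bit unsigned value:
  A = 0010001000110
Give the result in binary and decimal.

Flip each bit (0->1, 1->0):
  0010001000110
  1101110111001

Answer: 1101110111001 (7097)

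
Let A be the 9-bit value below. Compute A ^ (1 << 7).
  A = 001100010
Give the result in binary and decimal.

Mask = 1 << 7 = 010000000
Bit 7 of A is 0; XOR with the mask flips it to 1.
  001100010
^ 010000000
-----------
  011100010

Answer: 011100010 (226)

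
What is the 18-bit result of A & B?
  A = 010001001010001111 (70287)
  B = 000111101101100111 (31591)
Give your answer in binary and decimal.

Apply & to each column (1 only where both bits are 1):
  010001001010001111
& 000111101101100111
--------------------
  000001001000000111

Answer: 000001001000000111 (4615)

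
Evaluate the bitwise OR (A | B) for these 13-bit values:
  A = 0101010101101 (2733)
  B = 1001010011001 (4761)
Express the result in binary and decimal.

Apply | to each column (1 where either bit is 1):
  0101010101101
| 1001010011001
---------------
  1101010111101

Answer: 1101010111101 (6845)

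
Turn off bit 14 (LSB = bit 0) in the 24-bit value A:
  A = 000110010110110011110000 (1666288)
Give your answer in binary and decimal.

Mask = ~(1 << 14) = 111111111011111111111111
Bit 14 of A is 1, so AND-ing with the mask clears it to 0.
  000110010110110011110000
& 111111111011111111111111
--------------------------
  000110010010110011110000

Answer: 000110010010110011110000 (1649904)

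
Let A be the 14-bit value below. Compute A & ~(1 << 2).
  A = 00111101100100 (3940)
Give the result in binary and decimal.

Mask = ~(1 << 2) = 11111111111011
Bit 2 of A is 1, so AND-ing with the mask clears it to 0.
  00111101100100
& 11111111111011
----------------
  00111101100000

Answer: 00111101100000 (3936)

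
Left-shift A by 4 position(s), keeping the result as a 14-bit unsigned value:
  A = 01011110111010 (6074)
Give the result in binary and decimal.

Shift left by 4: drop the top 4 bit(s), append 4 zero(s) on the right.
  01011110111010  ->  discard [0101], keep [1110111010], append 0000
= 11101110100000

Answer: 11101110100000 (15264)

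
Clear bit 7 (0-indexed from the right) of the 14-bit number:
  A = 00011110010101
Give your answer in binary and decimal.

Mask = ~(1 << 7) = 11111101111111
Bit 7 of A is 1, so AND-ing with the mask clears it to 0.
  00011110010101
& 11111101111111
----------------
  00011100010101

Answer: 00011100010101 (1813)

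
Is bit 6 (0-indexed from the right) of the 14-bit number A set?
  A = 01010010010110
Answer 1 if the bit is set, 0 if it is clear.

Bit 6 is the 7th from the right.
  01010010010110
         ^
That bit is 0.

Answer: 0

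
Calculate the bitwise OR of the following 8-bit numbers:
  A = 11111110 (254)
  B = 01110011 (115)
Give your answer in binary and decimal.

Apply | to each column (1 where either bit is 1):
  11111110
| 01110011
----------
  11111111

Answer: 11111111 (255)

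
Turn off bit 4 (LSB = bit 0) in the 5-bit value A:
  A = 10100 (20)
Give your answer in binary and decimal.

Mask = ~(1 << 4) = 01111
Bit 4 of A is 1, so AND-ing with the mask clears it to 0.
  10100
& 01111
-------
  00100

Answer: 00100 (4)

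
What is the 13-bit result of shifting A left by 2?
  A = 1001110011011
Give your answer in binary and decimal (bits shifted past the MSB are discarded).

Shift left by 2: drop the top 2 bit(s), append 2 zero(s) on the right.
  1001110011011  ->  discard [10], keep [01110011011], append 00
= 0111001101100

Answer: 0111001101100 (3692)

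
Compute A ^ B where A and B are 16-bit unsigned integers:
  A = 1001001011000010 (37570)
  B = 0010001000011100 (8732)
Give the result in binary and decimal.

Apply ^ to each column (1 where bits differ):
  1001001011000010
^ 0010001000011100
------------------
  1011000011011110

Answer: 1011000011011110 (45278)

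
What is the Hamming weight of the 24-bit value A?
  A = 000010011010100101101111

000010011010100101101111
1-bits at positions (from bit 0 = LSB): 0, 1, 2, 3, 5, 6, 8, 11, 13, 15, 16, 19
Count = 12

Answer: 12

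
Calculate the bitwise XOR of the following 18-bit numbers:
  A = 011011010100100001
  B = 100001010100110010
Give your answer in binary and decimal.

Apply ^ to each column (1 where bits differ):
  011011010100100001
^ 100001010100110010
--------------------
  111010000000010011

Answer: 111010000000010011 (237587)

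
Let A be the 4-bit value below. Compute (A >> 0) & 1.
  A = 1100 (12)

Bit 0 is the 1st from the right.
  1100
     ^
That bit is 0.

Answer: 0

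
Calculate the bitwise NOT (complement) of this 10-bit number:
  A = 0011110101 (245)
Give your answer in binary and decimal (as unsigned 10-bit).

Flip each bit (0->1, 1->0):
  0011110101
  1100001010

Answer: 1100001010 (778)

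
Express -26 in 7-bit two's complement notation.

1. Binary of +26:  0011010
2. Invert bits:     1100101
3. Add 1:           1100110

Answer: 1100110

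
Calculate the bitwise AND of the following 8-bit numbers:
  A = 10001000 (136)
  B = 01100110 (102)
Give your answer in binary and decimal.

Apply & to each column (1 only where both bits are 1):
  10001000
& 01100110
----------
  00000000

Answer: 00000000 (0)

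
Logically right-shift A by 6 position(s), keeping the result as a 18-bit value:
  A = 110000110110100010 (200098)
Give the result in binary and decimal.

Logical shift right by 6: drop the bottom 6 bit(s), prepend 6 zero(s) on the left.
  110000110110100010  ->  keep [110000110110], discard [100010], prepend 000000
= 000000110000110110

Answer: 000000110000110110 (3126)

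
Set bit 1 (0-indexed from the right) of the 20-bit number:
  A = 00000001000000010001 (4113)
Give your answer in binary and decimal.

Mask = 1 << 1 = 00000000000000000010
Bit 1 of A is 0, so OR-ing with the mask flips it to 1.
  00000001000000010001
| 00000000000000000010
----------------------
  00000001000000010011

Answer: 00000001000000010011 (4115)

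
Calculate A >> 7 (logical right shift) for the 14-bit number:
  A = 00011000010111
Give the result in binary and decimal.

Logical shift right by 7: drop the bottom 7 bit(s), prepend 7 zero(s) on the left.
  00011000010111  ->  keep [0001100], discard [0010111], prepend 0000000
= 00000000001100

Answer: 00000000001100 (12)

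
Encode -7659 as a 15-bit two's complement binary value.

1. Binary of +7659:  001110111101011
2. Invert bits:     110001000010100
3. Add 1:           110001000010101

Answer: 110001000010101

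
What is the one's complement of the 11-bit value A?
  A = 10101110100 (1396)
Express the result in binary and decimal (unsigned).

Flip each bit (0->1, 1->0):
  10101110100
  01010001011

Answer: 01010001011 (651)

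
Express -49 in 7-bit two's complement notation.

1. Binary of +49:  0110001
2. Invert bits:     1001110
3. Add 1:           1001111

Answer: 1001111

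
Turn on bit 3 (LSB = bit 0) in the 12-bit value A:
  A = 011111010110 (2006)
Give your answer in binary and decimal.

Mask = 1 << 3 = 000000001000
Bit 3 of A is 0, so OR-ing with the mask flips it to 1.
  011111010110
| 000000001000
--------------
  011111011110

Answer: 011111011110 (2014)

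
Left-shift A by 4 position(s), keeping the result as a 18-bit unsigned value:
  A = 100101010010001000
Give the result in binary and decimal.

Shift left by 4: drop the top 4 bit(s), append 4 zero(s) on the right.
  100101010010001000  ->  discard [1001], keep [01010010001000], append 0000
= 010100100010000000

Answer: 010100100010000000 (84096)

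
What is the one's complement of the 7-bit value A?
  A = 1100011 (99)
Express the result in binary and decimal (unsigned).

Flip each bit (0->1, 1->0):
  1100011
  0011100

Answer: 0011100 (28)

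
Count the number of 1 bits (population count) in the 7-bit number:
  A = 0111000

0111000
1-bits at positions (from bit 0 = LSB): 3, 4, 5
Count = 3

Answer: 3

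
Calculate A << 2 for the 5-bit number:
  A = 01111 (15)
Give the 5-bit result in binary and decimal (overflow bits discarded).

Shift left by 2: drop the top 2 bit(s), append 2 zero(s) on the right.
  01111  ->  discard [01], keep [111], append 00
= 11100

Answer: 11100 (28)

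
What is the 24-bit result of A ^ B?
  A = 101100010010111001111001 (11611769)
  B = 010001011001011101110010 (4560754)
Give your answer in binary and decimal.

Apply ^ to each column (1 where bits differ):
  101100010010111001111001
^ 010001011001011101110010
--------------------------
  111101001011100100001011

Answer: 111101001011100100001011 (16038155)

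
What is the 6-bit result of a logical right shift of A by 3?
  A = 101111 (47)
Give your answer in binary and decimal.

Logical shift right by 3: drop the bottom 3 bit(s), prepend 3 zero(s) on the left.
  101111  ->  keep [101], discard [111], prepend 000
= 000101

Answer: 000101 (5)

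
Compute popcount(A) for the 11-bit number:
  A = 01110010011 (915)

01110010011
1-bits at positions (from bit 0 = LSB): 0, 1, 4, 7, 8, 9
Count = 6

Answer: 6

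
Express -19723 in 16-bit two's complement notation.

1. Binary of +19723:  0100110100001011
2. Invert bits:     1011001011110100
3. Add 1:           1011001011110101

Answer: 1011001011110101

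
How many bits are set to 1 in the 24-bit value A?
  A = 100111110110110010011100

100111110110110010011100
1-bits at positions (from bit 0 = LSB): 2, 3, 4, 7, 10, 11, 13, 14, 16, 17, 18, 19, 20, 23
Count = 14

Answer: 14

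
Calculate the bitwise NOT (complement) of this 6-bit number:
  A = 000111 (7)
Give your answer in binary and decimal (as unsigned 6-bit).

Flip each bit (0->1, 1->0):
  000111
  111000

Answer: 111000 (56)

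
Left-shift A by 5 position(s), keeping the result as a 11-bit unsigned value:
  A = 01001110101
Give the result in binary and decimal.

Shift left by 5: drop the top 5 bit(s), append 5 zero(s) on the right.
  01001110101  ->  discard [01001], keep [110101], append 00000
= 11010100000

Answer: 11010100000 (1696)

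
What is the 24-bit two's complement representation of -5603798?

1. Binary of +5603798:  010101011000000111010110
2. Invert bits:     101010100111111000101001
3. Add 1:           101010100111111000101010

Answer: 101010100111111000101010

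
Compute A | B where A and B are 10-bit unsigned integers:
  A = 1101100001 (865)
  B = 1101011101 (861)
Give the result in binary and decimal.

Apply | to each column (1 where either bit is 1):
  1101100001
| 1101011101
------------
  1101111101

Answer: 1101111101 (893)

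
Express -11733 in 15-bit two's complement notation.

1. Binary of +11733:  010110111010101
2. Invert bits:     101001000101010
3. Add 1:           101001000101011

Answer: 101001000101011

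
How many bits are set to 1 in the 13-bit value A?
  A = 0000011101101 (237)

0000011101101
1-bits at positions (from bit 0 = LSB): 0, 2, 3, 5, 6, 7
Count = 6

Answer: 6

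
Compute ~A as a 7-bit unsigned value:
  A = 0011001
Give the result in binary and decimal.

Flip each bit (0->1, 1->0):
  0011001
  1100110

Answer: 1100110 (102)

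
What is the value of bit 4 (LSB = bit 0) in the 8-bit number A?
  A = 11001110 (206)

Bit 4 is the 5th from the right.
  11001110
     ^
That bit is 0.

Answer: 0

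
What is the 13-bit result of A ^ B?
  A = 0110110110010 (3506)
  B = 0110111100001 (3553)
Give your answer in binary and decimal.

Apply ^ to each column (1 where bits differ):
  0110110110010
^ 0110111100001
---------------
  0000001010011

Answer: 0000001010011 (83)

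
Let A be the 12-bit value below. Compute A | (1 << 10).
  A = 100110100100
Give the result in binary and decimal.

Mask = 1 << 10 = 010000000000
Bit 10 of A is 0, so OR-ing with the mask flips it to 1.
  100110100100
| 010000000000
--------------
  110110100100

Answer: 110110100100 (3492)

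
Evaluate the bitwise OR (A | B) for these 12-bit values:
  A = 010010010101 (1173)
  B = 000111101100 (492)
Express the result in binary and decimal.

Apply | to each column (1 where either bit is 1):
  010010010101
| 000111101100
--------------
  010111111101

Answer: 010111111101 (1533)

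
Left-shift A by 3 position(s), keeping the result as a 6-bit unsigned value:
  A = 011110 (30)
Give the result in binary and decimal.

Shift left by 3: drop the top 3 bit(s), append 3 zero(s) on the right.
  011110  ->  discard [011], keep [110], append 000
= 110000

Answer: 110000 (48)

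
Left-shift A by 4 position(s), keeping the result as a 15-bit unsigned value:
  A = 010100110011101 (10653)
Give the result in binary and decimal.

Shift left by 4: drop the top 4 bit(s), append 4 zero(s) on the right.
  010100110011101  ->  discard [0101], keep [00110011101], append 0000
= 001100111010000

Answer: 001100111010000 (6608)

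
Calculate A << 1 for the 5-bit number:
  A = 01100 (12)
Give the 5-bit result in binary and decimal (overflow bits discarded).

Shift left by 1: drop the top 1 bit(s), append 1 zero(s) on the right.
  01100  ->  discard [0], keep [1100], append 0
= 11000

Answer: 11000 (24)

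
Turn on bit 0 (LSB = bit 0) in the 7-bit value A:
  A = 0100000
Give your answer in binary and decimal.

Mask = 1 << 0 = 0000001
Bit 0 of A is 0, so OR-ing with the mask flips it to 1.
  0100000
| 0000001
---------
  0100001

Answer: 0100001 (33)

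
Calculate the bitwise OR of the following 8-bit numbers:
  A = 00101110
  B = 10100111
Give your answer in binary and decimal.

Apply | to each column (1 where either bit is 1):
  00101110
| 10100111
----------
  10101111

Answer: 10101111 (175)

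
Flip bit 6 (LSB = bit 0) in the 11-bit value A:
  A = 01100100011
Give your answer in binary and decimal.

Mask = 1 << 6 = 00001000000
Bit 6 of A is 0; XOR with the mask flips it to 1.
  01100100011
^ 00001000000
-------------
  01101100011

Answer: 01101100011 (867)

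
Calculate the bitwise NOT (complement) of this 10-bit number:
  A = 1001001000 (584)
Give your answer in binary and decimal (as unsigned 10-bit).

Flip each bit (0->1, 1->0):
  1001001000
  0110110111

Answer: 0110110111 (439)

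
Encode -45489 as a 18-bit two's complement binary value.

1. Binary of +45489:  001011000110110001
2. Invert bits:     110100111001001110
3. Add 1:           110100111001001111

Answer: 110100111001001111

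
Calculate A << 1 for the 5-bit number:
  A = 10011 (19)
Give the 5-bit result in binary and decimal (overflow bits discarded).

Shift left by 1: drop the top 1 bit(s), append 1 zero(s) on the right.
  10011  ->  discard [1], keep [0011], append 0
= 00110

Answer: 00110 (6)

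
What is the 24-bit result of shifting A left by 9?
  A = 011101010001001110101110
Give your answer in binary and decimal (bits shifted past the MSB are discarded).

Shift left by 9: drop the top 9 bit(s), append 9 zero(s) on the right.
  011101010001001110101110  ->  discard [011101010], keep [001001110101110], append 000000000
= 001001110101110000000000

Answer: 001001110101110000000000 (2579456)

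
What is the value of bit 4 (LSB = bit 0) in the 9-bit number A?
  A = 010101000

Bit 4 is the 5th from the right.
  010101000
      ^
That bit is 0.

Answer: 0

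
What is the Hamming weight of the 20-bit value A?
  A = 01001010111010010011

01001010111010010011
1-bits at positions (from bit 0 = LSB): 0, 1, 4, 7, 9, 10, 11, 13, 15, 18
Count = 10

Answer: 10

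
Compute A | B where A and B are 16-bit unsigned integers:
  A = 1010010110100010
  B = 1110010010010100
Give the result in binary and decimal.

Apply | to each column (1 where either bit is 1):
  1010010110100010
| 1110010010010100
------------------
  1110010110110110

Answer: 1110010110110110 (58806)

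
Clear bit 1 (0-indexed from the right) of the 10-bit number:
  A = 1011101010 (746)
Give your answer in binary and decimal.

Mask = ~(1 << 1) = 1111111101
Bit 1 of A is 1, so AND-ing with the mask clears it to 0.
  1011101010
& 1111111101
------------
  1011101000

Answer: 1011101000 (744)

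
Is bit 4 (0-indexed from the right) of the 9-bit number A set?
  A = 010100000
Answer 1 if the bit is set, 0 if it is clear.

Bit 4 is the 5th from the right.
  010100000
      ^
That bit is 0.

Answer: 0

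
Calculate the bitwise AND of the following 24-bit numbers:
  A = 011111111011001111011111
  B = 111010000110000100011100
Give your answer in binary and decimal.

Apply & to each column (1 only where both bits are 1):
  011111111011001111011111
& 111010000110000100011100
--------------------------
  011010000010000100011100

Answer: 011010000010000100011100 (6824220)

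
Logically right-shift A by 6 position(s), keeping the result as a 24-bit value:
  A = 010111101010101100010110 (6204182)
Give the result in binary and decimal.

Logical shift right by 6: drop the bottom 6 bit(s), prepend 6 zero(s) on the left.
  010111101010101100010110  ->  keep [010111101010101100], discard [010110], prepend 000000
= 000000010111101010101100

Answer: 000000010111101010101100 (96940)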